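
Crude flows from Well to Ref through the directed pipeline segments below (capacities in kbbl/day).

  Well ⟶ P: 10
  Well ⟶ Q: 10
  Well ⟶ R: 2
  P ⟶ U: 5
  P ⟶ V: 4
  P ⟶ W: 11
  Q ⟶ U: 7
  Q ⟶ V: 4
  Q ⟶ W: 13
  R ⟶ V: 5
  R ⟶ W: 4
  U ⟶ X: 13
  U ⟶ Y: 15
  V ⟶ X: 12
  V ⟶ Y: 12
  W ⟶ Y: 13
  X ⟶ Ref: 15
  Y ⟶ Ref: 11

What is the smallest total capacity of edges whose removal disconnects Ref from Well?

Augment Well→P→U→X→Ref: bottleneck 5, flow now 5.
Augment Well→P→V→X→Ref: bottleneck 4, flow now 9.
Augment Well→P→W→Y→Ref: bottleneck 1, flow now 10.
Augment Well→Q→U→X→Ref: bottleneck 6, flow now 16.
Augment Well→Q→U→Y→Ref: bottleneck 1, flow now 17.
Augment Well→Q→V→Y→Ref: bottleneck 3, flow now 20.
Augment Well→R→V→Y→Ref: bottleneck 2, flow now 22.
No augmenting path remains; maximum flow = 22.
By max-flow min-cut, the minimum cut capacity equals the max flow.
In the residual graph, reachable from Well: {Well}.
Min-cut edges: Well→P (10), Well→Q (10), Well→R (2); capacity 10 + 10 + 2 = 22.

22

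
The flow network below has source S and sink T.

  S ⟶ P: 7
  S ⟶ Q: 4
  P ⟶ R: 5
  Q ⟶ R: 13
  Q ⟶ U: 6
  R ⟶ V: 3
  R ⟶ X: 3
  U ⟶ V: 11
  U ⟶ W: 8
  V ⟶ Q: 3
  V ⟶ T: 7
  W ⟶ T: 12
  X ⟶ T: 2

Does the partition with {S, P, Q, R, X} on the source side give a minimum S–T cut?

Given cut capacity: 6 + 3 + 2 = 11.
Augment S→P→R→V→T: bottleneck 3, flow now 3.
Augment S→P→R→X→T: bottleneck 2, flow now 5.
Augment S→Q→U→V→T: bottleneck 4, flow now 9.
No augmenting path remains; maximum flow = 9.
In the residual graph, reachable from S: {S, P}.
Min-cut edges: S→Q (4), P→R (5); capacity 4 + 5 = 9.
Cut capacity 11 exceeds the max flow 9, so it is not minimum.

No — its capacity is 11, but the minimum cut has capacity 9.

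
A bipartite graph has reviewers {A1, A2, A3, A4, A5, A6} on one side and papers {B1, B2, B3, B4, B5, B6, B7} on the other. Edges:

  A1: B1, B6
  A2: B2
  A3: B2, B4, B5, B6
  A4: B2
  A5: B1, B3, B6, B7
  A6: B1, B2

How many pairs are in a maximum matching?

5

Unit-capacity flow: source→left, listed edges, right→sink; max matching = max flow.
Augmenting path A1→B1 (+1); matched 1.
Augmenting path A2→B2 (+1); matched 2.
Augmenting path A3→B4 (+1); matched 3.
Augmenting path A5→B3 (+1); matched 4.
Augmenting path A6→B1→A1→B6 (+1); matched 5.
No augmenting path remains; maximum matching = 5.
König certificate: {A1, A3, A5, A6, B2} is a vertex cover of size 5 (every listed pair touches it), so no matching can be larger.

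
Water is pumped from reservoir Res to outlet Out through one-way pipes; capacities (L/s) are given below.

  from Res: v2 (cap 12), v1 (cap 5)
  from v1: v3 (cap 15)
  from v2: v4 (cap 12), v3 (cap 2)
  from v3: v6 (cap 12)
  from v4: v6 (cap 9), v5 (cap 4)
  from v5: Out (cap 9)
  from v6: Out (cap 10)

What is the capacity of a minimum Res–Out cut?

14

Augment Res→v1→v3→v6→Out: bottleneck 5, flow now 5.
Augment Res→v2→v3→v6→Out: bottleneck 2, flow now 7.
Augment Res→v2→v4→v5→Out: bottleneck 4, flow now 11.
Augment Res→v2→v4→v6→Out: bottleneck 3, flow now 14.
No augmenting path remains; maximum flow = 14.
By max-flow min-cut, the minimum cut capacity equals the max flow.
In the residual graph, reachable from Res: {Res, v1, v2, v3, v4, v6}.
Min-cut edges: v4→v5 (4), v6→Out (10); capacity 4 + 10 = 14.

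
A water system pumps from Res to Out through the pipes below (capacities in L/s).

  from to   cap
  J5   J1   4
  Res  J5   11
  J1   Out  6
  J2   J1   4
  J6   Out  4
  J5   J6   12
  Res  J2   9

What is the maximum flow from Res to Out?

Augment Res→J2→J1→Out: bottleneck 4, flow now 4.
Augment Res→J5→J6→Out: bottleneck 4, flow now 8.
Augment Res→J5→J1→Out: bottleneck 2, flow now 10.
No augmenting path remains; maximum flow = 10.
In the residual graph, reachable from Res: {Res, J2, J5, J6, J1}.
Min-cut edges: J6→Out (4), J1→Out (6); capacity 4 + 6 = 10.
This cut is saturated, so no flow can exceed 10.

10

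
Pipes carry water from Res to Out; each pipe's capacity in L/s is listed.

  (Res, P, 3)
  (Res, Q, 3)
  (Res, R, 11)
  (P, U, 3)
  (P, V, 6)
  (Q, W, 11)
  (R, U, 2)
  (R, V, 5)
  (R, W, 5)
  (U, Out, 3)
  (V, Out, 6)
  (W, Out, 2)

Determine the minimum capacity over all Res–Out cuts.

11

Augment Res→P→U→Out: bottleneck 3, flow now 3.
Augment Res→Q→W→Out: bottleneck 2, flow now 5.
Augment Res→R→V→Out: bottleneck 5, flow now 10.
Augment Res→R→U→P→V→Out: bottleneck 1, flow now 11. (uses reverse residual edge)
No augmenting path remains; maximum flow = 11.
By max-flow min-cut, the minimum cut capacity equals the max flow.
In the residual graph, reachable from Res: {Res, P, Q, R, U, V, W}.
Min-cut edges: U→Out (3), V→Out (6), W→Out (2); capacity 3 + 6 + 2 = 11.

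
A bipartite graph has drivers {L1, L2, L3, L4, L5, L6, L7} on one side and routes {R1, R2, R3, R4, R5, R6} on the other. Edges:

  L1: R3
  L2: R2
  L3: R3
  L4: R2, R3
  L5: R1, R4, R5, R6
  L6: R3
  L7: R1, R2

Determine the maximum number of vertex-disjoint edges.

4

Unit-capacity flow: source→left, listed edges, right→sink; max matching = max flow.
Augmenting path L1→R3 (+1); matched 1.
Augmenting path L2→R2 (+1); matched 2.
Augmenting path L5→R1 (+1); matched 3.
Augmenting path L7→R1→L5→R4 (+1); matched 4.
No augmenting path remains; maximum matching = 4.
König certificate: {L5, L7, R2, R3} is a vertex cover of size 4 (every listed pair touches it), so no matching can be larger.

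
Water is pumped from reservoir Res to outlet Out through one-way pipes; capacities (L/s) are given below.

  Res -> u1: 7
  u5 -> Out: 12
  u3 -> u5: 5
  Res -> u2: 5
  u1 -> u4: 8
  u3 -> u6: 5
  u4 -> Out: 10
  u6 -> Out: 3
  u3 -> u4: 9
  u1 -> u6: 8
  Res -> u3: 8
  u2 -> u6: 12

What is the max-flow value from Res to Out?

18

Augment Res→u1→u4→Out: bottleneck 7, flow now 7.
Augment Res→u2→u6→Out: bottleneck 3, flow now 10.
Augment Res→u3→u4→Out: bottleneck 3, flow now 13.
Augment Res→u3→u5→Out: bottleneck 5, flow now 18.
No augmenting path remains; maximum flow = 18.
In the residual graph, reachable from Res: {Res, u2, u6}.
Min-cut edges: Res→u1 (7), Res→u3 (8), u6→Out (3); capacity 7 + 8 + 3 = 18.
This cut is saturated, so no flow can exceed 18.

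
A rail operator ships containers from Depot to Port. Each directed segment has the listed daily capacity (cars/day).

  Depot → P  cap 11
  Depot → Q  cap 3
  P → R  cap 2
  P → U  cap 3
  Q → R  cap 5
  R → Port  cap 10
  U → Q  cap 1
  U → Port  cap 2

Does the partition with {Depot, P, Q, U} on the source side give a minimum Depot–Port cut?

No — its capacity is 9, but the minimum cut has capacity 8.

Given cut capacity: 2 + 5 + 2 = 9.
Augment Depot→P→R→Port: bottleneck 2, flow now 2.
Augment Depot→P→U→Port: bottleneck 2, flow now 4.
Augment Depot→Q→R→Port: bottleneck 3, flow now 7.
Augment Depot→P→U→Q→R→Port: bottleneck 1, flow now 8.
No augmenting path remains; maximum flow = 8.
In the residual graph, reachable from Depot: {Depot, P}.
Min-cut edges: Depot→Q (3), P→R (2), P→U (3); capacity 3 + 2 + 3 = 8.
Cut capacity 9 exceeds the max flow 8, so it is not minimum.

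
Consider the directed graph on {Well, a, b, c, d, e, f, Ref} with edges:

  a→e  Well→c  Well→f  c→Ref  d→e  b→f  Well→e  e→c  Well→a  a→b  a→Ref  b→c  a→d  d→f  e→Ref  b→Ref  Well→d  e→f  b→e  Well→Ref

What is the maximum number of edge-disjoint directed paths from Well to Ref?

Assign every edge capacity 1; by Menger, the answer equals the max flow.
Path Well→Ref (+1); total 1.
Path Well→a→Ref (+1); total 2.
Path Well→c→Ref (+1); total 3.
Path Well→e→Ref (+1); total 4.
No residual Well→Ref path; max flow = 4.
Certifying cut of size 4: {Well→Ref, Well→a, c→Ref, e→Ref}.

4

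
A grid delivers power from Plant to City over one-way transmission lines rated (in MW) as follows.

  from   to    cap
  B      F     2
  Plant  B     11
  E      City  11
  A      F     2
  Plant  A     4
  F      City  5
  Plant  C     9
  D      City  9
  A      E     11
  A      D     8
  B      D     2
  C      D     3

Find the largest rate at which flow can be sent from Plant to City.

11

Augment Plant→A→D→City: bottleneck 4, flow now 4.
Augment Plant→B→D→City: bottleneck 2, flow now 6.
Augment Plant→B→F→City: bottleneck 2, flow now 8.
Augment Plant→C→D→City: bottleneck 3, flow now 11.
No augmenting path remains; maximum flow = 11.
In the residual graph, reachable from Plant: {Plant, B, C}.
Min-cut edges: Plant→A (4), B→D (2), B→F (2), C→D (3); capacity 4 + 2 + 2 + 3 = 11.
This cut is saturated, so no flow can exceed 11.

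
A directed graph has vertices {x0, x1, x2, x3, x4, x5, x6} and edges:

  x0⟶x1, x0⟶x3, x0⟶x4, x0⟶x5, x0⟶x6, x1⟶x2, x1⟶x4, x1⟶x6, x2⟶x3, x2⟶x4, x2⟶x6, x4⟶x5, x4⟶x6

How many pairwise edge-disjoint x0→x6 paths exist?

3

Assign every edge capacity 1; by Menger, the answer equals the max flow.
Path x0→x6 (+1); total 1.
Path x0→x1→x6 (+1); total 2.
Path x0→x4→x6 (+1); total 3.
No residual x0→x6 path; max flow = 3.
Certifying cut of size 3: {x0→x1, x0→x4, x0→x6}.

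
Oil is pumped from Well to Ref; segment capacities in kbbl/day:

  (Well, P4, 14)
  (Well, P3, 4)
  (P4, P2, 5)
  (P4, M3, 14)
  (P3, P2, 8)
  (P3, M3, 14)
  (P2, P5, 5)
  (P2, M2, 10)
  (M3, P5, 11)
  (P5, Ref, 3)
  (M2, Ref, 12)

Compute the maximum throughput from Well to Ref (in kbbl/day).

12

Augment Well→P4→P2→P5→Ref: bottleneck 3, flow now 3.
Augment Well→P4→P2→M2→Ref: bottleneck 2, flow now 5.
Augment Well→P3→P2→M2→Ref: bottleneck 4, flow now 9.
Augment Well→P4→M3→P5→P2→M2→Ref: bottleneck 3, flow now 12. (uses reverse residual edge)
No augmenting path remains; maximum flow = 12.
In the residual graph, reachable from Well: {Well, P4, M3, P5}.
Min-cut edges: Well→P3 (4), P4→P2 (5), P5→Ref (3); capacity 4 + 5 + 3 = 12.
This cut is saturated, so no flow can exceed 12.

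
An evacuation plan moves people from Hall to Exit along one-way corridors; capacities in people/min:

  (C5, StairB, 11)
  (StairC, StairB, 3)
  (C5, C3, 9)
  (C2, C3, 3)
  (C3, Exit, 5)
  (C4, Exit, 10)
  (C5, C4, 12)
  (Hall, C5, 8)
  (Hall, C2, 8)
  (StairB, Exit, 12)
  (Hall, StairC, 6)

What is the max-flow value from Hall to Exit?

Augment Hall→StairC→StairB→Exit: bottleneck 3, flow now 3.
Augment Hall→C2→C3→Exit: bottleneck 3, flow now 6.
Augment Hall→C5→C4→Exit: bottleneck 8, flow now 14.
No augmenting path remains; maximum flow = 14.
In the residual graph, reachable from Hall: {Hall, StairC, C2}.
Min-cut edges: Hall→C5 (8), StairC→StairB (3), C2→C3 (3); capacity 8 + 3 + 3 = 14.
This cut is saturated, so no flow can exceed 14.

14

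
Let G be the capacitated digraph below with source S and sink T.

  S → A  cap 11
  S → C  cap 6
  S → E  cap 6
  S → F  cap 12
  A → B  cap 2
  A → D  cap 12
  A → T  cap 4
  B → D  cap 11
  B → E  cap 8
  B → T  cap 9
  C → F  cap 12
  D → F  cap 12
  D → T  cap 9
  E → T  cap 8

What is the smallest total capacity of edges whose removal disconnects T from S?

17

Augment S→A→T: bottleneck 4, flow now 4.
Augment S→E→T: bottleneck 6, flow now 10.
Augment S→A→B→T: bottleneck 2, flow now 12.
Augment S→A→D→T: bottleneck 5, flow now 17.
No augmenting path remains; maximum flow = 17.
By max-flow min-cut, the minimum cut capacity equals the max flow.
In the residual graph, reachable from S: {S, C, F}.
Min-cut edges: S→A (11), S→E (6); capacity 11 + 6 = 17.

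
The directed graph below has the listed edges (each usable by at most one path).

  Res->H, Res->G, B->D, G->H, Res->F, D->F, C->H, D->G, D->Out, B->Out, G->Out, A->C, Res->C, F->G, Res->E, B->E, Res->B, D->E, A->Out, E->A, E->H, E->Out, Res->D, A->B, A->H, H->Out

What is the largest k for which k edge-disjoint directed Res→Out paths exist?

5

Assign every edge capacity 1; by Menger, the answer equals the max flow.
Path Res→B→Out (+1); total 1.
Path Res→D→Out (+1); total 2.
Path Res→E→Out (+1); total 3.
Path Res→G→Out (+1); total 4.
Path Res→H→Out (+1); total 5.
No residual Res→Out path; max flow = 5.
Certifying cut of size 5: {G→Out, H→Out, Res→B, Res→D, Res→E}.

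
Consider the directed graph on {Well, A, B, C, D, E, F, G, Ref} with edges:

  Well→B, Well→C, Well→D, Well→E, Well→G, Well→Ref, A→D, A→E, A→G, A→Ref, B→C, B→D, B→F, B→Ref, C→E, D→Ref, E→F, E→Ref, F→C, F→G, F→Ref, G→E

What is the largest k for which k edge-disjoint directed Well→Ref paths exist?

5

Assign every edge capacity 1; by Menger, the answer equals the max flow.
Path Well→Ref (+1); total 1.
Path Well→B→Ref (+1); total 2.
Path Well→D→Ref (+1); total 3.
Path Well→E→Ref (+1); total 4.
Path Well→C→E→F→Ref (+1); total 5.
No residual Well→Ref path; max flow = 5.
Certifying cut of size 5: {E→F, E→Ref, Well→B, Well→D, Well→Ref}.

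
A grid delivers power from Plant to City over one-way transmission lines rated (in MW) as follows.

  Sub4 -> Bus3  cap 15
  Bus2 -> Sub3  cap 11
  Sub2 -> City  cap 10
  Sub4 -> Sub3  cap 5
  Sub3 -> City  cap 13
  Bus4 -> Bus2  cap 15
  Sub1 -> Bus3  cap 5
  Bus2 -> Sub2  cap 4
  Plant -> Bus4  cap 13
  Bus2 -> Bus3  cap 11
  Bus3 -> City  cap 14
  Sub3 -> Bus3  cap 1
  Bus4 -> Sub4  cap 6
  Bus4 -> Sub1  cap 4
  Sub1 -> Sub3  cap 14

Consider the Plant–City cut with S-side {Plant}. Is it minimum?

Yes — it is a minimum cut (capacity 13).

Given cut capacity: 13 = 13.
Augment Plant→Bus4→Bus2→Bus3→City: bottleneck 11, flow now 11.
Augment Plant→Bus4→Bus2→Sub2→City: bottleneck 2, flow now 13.
No augmenting path remains; maximum flow = 13.
Cut capacity 13 equals the max flow, so it is a minimum cut.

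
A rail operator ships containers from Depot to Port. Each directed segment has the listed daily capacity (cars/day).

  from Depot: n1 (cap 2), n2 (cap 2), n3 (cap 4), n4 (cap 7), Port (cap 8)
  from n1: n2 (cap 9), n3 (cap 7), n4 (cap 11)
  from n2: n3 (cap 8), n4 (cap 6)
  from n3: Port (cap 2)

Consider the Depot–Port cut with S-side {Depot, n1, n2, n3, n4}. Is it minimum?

Yes — it is a minimum cut (capacity 10).

Given cut capacity: 8 + 2 = 10.
Augment Depot→Port: bottleneck 8, flow now 8.
Augment Depot→n3→Port: bottleneck 2, flow now 10.
No augmenting path remains; maximum flow = 10.
Cut capacity 10 equals the max flow, so it is a minimum cut.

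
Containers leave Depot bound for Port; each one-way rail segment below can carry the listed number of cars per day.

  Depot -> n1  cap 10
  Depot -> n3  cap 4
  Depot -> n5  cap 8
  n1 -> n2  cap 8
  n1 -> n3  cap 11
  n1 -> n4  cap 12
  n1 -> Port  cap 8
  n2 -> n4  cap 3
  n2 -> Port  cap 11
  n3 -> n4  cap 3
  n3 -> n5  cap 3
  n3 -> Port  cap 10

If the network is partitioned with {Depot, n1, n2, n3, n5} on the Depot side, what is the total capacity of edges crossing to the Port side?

Edges leaving {Depot, n1, n2, n3, n5}: n1→n4 (12), n1→Port (8), n2→n4 (3), n2→Port (11), n3→n4 (3), n3→Port (10).
Cut capacity = 12 + 8 + 3 + 11 + 3 + 10 = 47.

47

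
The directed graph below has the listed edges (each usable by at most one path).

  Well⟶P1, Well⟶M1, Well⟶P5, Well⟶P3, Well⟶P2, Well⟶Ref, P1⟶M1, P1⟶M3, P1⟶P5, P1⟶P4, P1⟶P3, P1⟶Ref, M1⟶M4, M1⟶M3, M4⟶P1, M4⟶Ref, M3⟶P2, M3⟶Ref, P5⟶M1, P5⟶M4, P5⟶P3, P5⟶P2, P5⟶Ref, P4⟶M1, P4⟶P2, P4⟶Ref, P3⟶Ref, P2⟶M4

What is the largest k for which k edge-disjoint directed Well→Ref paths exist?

Assign every edge capacity 1; by Menger, the answer equals the max flow.
Path Well→Ref (+1); total 1.
Path Well→P1→Ref (+1); total 2.
Path Well→P5→Ref (+1); total 3.
Path Well→P3→Ref (+1); total 4.
Path Well→M1→M4→Ref (+1); total 5.
Path Well→P2→M4→P1→M3→Ref (+1); total 6.
No residual Well→Ref path; max flow = 6.
Certifying cut of size 6: {Well→M1, Well→P1, Well→P2, Well→P3, Well→P5, Well→Ref}.

6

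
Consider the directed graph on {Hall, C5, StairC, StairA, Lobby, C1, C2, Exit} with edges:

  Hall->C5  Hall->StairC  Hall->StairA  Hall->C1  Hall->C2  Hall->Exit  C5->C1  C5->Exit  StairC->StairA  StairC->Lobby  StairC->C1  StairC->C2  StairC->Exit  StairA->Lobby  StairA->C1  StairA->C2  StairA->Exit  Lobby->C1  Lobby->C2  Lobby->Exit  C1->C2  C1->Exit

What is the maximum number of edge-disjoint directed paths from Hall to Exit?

Assign every edge capacity 1; by Menger, the answer equals the max flow.
Path Hall→Exit (+1); total 1.
Path Hall→C5→Exit (+1); total 2.
Path Hall→StairC→Exit (+1); total 3.
Path Hall→StairA→Exit (+1); total 4.
Path Hall→C1→Exit (+1); total 5.
No residual Hall→Exit path; max flow = 5.
Certifying cut of size 5: {Hall→C1, Hall→C5, Hall→Exit, Hall→StairA, Hall→StairC}.

5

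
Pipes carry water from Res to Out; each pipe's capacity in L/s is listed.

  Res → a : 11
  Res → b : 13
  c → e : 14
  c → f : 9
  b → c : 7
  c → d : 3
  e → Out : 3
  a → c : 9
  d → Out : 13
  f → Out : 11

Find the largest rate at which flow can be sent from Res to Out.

15

Augment Res→a→c→d→Out: bottleneck 3, flow now 3.
Augment Res→a→c→e→Out: bottleneck 3, flow now 6.
Augment Res→a→c→f→Out: bottleneck 3, flow now 9.
Augment Res→b→c→f→Out: bottleneck 6, flow now 15.
No augmenting path remains; maximum flow = 15.
In the residual graph, reachable from Res: {Res, a, b, c, e}.
Min-cut edges: c→d (3), c→f (9), e→Out (3); capacity 3 + 9 + 3 = 15.
This cut is saturated, so no flow can exceed 15.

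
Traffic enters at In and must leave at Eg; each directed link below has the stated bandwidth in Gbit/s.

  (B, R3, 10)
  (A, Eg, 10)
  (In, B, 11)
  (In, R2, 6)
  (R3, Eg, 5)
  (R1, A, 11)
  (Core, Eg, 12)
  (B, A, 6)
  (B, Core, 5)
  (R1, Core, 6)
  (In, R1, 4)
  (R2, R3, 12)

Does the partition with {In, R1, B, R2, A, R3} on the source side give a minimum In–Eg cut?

Given cut capacity: 6 + 5 + 10 + 5 = 26.
Augment In→R1→A→Eg: bottleneck 4, flow now 4.
Augment In→B→A→Eg: bottleneck 6, flow now 10.
Augment In→B→Core→Eg: bottleneck 5, flow now 15.
Augment In→R2→R3→Eg: bottleneck 5, flow now 20.
No augmenting path remains; maximum flow = 20.
In the residual graph, reachable from In: {In, R2, R3}.
Min-cut edges: In→R1 (4), In→B (11), R3→Eg (5); capacity 4 + 11 + 5 = 20.
Cut capacity 26 exceeds the max flow 20, so it is not minimum.

No — its capacity is 26, but the minimum cut has capacity 20.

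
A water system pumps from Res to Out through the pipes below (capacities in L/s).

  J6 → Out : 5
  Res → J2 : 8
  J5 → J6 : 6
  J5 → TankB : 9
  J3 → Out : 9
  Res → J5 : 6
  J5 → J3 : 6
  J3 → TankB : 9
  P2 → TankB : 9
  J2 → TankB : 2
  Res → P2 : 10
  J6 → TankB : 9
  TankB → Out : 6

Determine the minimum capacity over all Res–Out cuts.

Augment Res→J2→TankB→Out: bottleneck 2, flow now 2.
Augment Res→P2→TankB→Out: bottleneck 4, flow now 6.
Augment Res→J5→J3→Out: bottleneck 6, flow now 12.
No augmenting path remains; maximum flow = 12.
By max-flow min-cut, the minimum cut capacity equals the max flow.
In the residual graph, reachable from Res: {Res, J2, P2, TankB}.
Min-cut edges: Res→J5 (6), TankB→Out (6); capacity 6 + 6 = 12.

12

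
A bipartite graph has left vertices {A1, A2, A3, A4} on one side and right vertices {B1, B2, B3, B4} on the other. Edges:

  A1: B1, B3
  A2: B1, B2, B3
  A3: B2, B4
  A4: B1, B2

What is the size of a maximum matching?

Unit-capacity flow: source→left, listed edges, right→sink; max matching = max flow.
Augmenting path A1→B1 (+1); matched 1.
Augmenting path A2→B2 (+1); matched 2.
Augmenting path A3→B4 (+1); matched 3.
Augmenting path A4→B1→A1→B3 (+1); matched 4.
No augmenting path remains; maximum matching = 4.
König certificate: {A1, A2, A3, A4} is a vertex cover of size 4 (every listed pair touches it), so no matching can be larger.

4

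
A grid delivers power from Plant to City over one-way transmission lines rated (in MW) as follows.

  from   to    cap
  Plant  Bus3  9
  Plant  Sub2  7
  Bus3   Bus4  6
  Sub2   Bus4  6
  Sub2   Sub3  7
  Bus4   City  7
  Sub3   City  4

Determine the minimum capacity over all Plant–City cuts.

11

Augment Plant→Bus3→Bus4→City: bottleneck 6, flow now 6.
Augment Plant→Sub2→Bus4→City: bottleneck 1, flow now 7.
Augment Plant→Sub2→Sub3→City: bottleneck 4, flow now 11.
No augmenting path remains; maximum flow = 11.
By max-flow min-cut, the minimum cut capacity equals the max flow.
In the residual graph, reachable from Plant: {Plant, Bus3, Sub2, Bus4, Sub3}.
Min-cut edges: Bus4→City (7), Sub3→City (4); capacity 7 + 4 = 11.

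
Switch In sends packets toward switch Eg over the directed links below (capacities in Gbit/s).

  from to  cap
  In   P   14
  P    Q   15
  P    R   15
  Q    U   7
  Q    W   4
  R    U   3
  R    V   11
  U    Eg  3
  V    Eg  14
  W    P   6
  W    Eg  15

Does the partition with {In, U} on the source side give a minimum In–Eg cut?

Given cut capacity: 14 + 3 = 17.
Augment In→P→Q→U→Eg: bottleneck 3, flow now 3.
Augment In→P→Q→W→Eg: bottleneck 4, flow now 7.
Augment In→P→R→V→Eg: bottleneck 7, flow now 14.
No augmenting path remains; maximum flow = 14.
In the residual graph, reachable from In: {In}.
Min-cut edges: In→P (14); capacity 14 = 14.
Cut capacity 17 exceeds the max flow 14, so it is not minimum.

No — its capacity is 17, but the minimum cut has capacity 14.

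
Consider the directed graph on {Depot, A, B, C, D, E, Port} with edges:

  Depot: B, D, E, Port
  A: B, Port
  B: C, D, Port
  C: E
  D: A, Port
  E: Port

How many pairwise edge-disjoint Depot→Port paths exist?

4

Assign every edge capacity 1; by Menger, the answer equals the max flow.
Path Depot→Port (+1); total 1.
Path Depot→B→Port (+1); total 2.
Path Depot→D→Port (+1); total 3.
Path Depot→E→Port (+1); total 4.
No residual Depot→Port path; max flow = 4.
Certifying cut of size 4: {Depot→B, Depot→D, Depot→E, Depot→Port}.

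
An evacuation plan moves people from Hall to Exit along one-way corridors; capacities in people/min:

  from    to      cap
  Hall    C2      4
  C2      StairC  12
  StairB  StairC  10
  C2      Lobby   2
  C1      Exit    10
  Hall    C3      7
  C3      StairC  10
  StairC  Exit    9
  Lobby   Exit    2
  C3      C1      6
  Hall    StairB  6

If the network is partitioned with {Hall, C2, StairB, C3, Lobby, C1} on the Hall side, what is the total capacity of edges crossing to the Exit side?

Edges leaving {Hall, C2, StairB, C3, Lobby, C1}: C2→StairC (12), StairB→StairC (10), C3→StairC (10), Lobby→Exit (2), C1→Exit (10).
Cut capacity = 12 + 10 + 10 + 2 + 10 = 44.

44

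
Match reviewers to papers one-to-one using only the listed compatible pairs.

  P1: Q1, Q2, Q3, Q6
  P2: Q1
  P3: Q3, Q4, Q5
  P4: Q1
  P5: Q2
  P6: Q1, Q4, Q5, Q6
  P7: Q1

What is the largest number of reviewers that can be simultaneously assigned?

5

Unit-capacity flow: source→left, listed edges, right→sink; max matching = max flow.
Augmenting path P1→Q1 (+1); matched 1.
Augmenting path P3→Q3 (+1); matched 2.
Augmenting path P5→Q2 (+1); matched 3.
Augmenting path P6→Q4 (+1); matched 4.
Augmenting path P2→Q1→P1→Q6 (+1); matched 5.
No augmenting path remains; maximum matching = 5.
König certificate: {P1, P3, P5, P6, Q1} is a vertex cover of size 5 (every listed pair touches it), so no matching can be larger.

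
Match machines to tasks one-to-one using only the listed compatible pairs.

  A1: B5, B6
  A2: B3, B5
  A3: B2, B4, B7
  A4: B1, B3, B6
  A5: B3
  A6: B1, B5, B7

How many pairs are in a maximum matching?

6

Unit-capacity flow: source→left, listed edges, right→sink; max matching = max flow.
Augmenting path A1→B5 (+1); matched 1.
Augmenting path A2→B3 (+1); matched 2.
Augmenting path A3→B2 (+1); matched 3.
Augmenting path A4→B1 (+1); matched 4.
Augmenting path A6→B7 (+1); matched 5.
Augmenting path A5→B3→A2→B5→A1→B6 (+1); matched 6.
No augmenting path remains; maximum matching = 6.
König certificate: {A1, A2, A3, A4, A5, A6} is a vertex cover of size 6 (every listed pair touches it), so no matching can be larger.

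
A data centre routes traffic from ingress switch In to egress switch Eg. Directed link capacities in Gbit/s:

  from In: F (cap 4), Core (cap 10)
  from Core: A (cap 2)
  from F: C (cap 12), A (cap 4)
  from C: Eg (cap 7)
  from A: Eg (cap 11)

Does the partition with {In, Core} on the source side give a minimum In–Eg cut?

Given cut capacity: 4 + 2 = 6.
Augment In→Core→A→Eg: bottleneck 2, flow now 2.
Augment In→F→C→Eg: bottleneck 4, flow now 6.
No augmenting path remains; maximum flow = 6.
Cut capacity 6 equals the max flow, so it is a minimum cut.

Yes — it is a minimum cut (capacity 6).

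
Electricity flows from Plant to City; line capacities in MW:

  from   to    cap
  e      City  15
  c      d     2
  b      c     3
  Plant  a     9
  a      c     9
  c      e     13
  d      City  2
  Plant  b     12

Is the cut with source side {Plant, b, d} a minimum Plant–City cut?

No — its capacity is 14, but the minimum cut has capacity 12.

Given cut capacity: 9 + 3 + 2 = 14.
Augment Plant→a→c→d→City: bottleneck 2, flow now 2.
Augment Plant→a→c→e→City: bottleneck 7, flow now 9.
Augment Plant→b→c→e→City: bottleneck 3, flow now 12.
No augmenting path remains; maximum flow = 12.
In the residual graph, reachable from Plant: {Plant, b}.
Min-cut edges: Plant→a (9), b→c (3); capacity 9 + 3 = 12.
Cut capacity 14 exceeds the max flow 12, so it is not minimum.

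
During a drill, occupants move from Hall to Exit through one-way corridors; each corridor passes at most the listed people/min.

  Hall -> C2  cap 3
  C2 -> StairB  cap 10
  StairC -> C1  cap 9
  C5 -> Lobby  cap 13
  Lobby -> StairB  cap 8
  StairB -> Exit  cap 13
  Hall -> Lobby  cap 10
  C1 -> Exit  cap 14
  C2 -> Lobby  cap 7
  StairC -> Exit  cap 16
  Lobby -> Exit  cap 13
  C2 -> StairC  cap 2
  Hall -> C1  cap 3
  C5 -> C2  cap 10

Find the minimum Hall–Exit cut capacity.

16

Augment Hall→Lobby→Exit: bottleneck 10, flow now 10.
Augment Hall→C1→Exit: bottleneck 3, flow now 13.
Augment Hall→C2→StairC→Exit: bottleneck 2, flow now 15.
Augment Hall→C2→Lobby→Exit: bottleneck 1, flow now 16.
No augmenting path remains; maximum flow = 16.
By max-flow min-cut, the minimum cut capacity equals the max flow.
In the residual graph, reachable from Hall: {Hall}.
Min-cut edges: Hall→C2 (3), Hall→Lobby (10), Hall→C1 (3); capacity 3 + 10 + 3 = 16.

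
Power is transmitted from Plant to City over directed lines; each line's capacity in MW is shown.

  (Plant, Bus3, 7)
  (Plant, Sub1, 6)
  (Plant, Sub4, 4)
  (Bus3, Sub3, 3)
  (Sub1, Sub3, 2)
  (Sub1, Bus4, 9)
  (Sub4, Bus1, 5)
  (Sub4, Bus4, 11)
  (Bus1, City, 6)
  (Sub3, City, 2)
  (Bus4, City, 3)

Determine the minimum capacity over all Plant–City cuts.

Augment Plant→Bus3→Sub3→City: bottleneck 2, flow now 2.
Augment Plant→Sub1→Bus4→City: bottleneck 3, flow now 5.
Augment Plant→Sub4→Bus1→City: bottleneck 4, flow now 9.
No augmenting path remains; maximum flow = 9.
By max-flow min-cut, the minimum cut capacity equals the max flow.
In the residual graph, reachable from Plant: {Plant, Bus3, Sub1, Sub3, Bus4}.
Min-cut edges: Plant→Sub4 (4), Sub3→City (2), Bus4→City (3); capacity 4 + 2 + 3 = 9.

9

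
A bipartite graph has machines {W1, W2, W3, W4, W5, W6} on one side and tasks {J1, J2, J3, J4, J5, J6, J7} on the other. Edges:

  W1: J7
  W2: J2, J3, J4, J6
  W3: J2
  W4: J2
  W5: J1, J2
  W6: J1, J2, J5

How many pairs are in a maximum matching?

5

Unit-capacity flow: source→left, listed edges, right→sink; max matching = max flow.
Augmenting path W1→J7 (+1); matched 1.
Augmenting path W2→J2 (+1); matched 2.
Augmenting path W5→J1 (+1); matched 3.
Augmenting path W6→J5 (+1); matched 4.
Augmenting path W3→J2→W2→J3 (+1); matched 5.
No augmenting path remains; maximum matching = 5.
König certificate: {W1, W2, W5, W6, J2} is a vertex cover of size 5 (every listed pair touches it), so no matching can be larger.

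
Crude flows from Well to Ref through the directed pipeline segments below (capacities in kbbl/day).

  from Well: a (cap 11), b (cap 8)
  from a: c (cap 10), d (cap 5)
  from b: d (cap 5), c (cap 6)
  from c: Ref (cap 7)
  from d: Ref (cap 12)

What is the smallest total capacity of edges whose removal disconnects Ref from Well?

Augment Well→a→c→Ref: bottleneck 7, flow now 7.
Augment Well→a→d→Ref: bottleneck 4, flow now 11.
Augment Well→b→d→Ref: bottleneck 5, flow now 16.
Augment Well→b→c→a→d→Ref: bottleneck 1, flow now 17. (uses reverse residual edge)
No augmenting path remains; maximum flow = 17.
By max-flow min-cut, the minimum cut capacity equals the max flow.
In the residual graph, reachable from Well: {Well, a, b, c}.
Min-cut edges: a→d (5), b→d (5), c→Ref (7); capacity 5 + 5 + 7 = 17.

17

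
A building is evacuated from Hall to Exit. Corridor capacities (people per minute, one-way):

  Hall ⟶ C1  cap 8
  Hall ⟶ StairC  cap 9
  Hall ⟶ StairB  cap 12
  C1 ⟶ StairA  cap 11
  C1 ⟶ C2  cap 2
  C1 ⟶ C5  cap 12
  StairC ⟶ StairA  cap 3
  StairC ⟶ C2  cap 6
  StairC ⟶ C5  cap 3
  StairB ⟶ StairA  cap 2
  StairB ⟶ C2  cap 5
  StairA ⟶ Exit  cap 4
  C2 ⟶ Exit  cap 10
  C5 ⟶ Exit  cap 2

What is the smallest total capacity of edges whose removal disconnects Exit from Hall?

16

Augment Hall→C1→StairA→Exit: bottleneck 4, flow now 4.
Augment Hall→C1→C2→Exit: bottleneck 2, flow now 6.
Augment Hall→C1→C5→Exit: bottleneck 2, flow now 8.
Augment Hall→StairC→C2→Exit: bottleneck 6, flow now 14.
Augment Hall→StairB→C2→Exit: bottleneck 2, flow now 16.
No augmenting path remains; maximum flow = 16.
By max-flow min-cut, the minimum cut capacity equals the max flow.
In the residual graph, reachable from Hall: {Hall, C1, StairC, StairB, StairA, C2, C5}.
Min-cut edges: StairA→Exit (4), C2→Exit (10), C5→Exit (2); capacity 4 + 10 + 2 = 16.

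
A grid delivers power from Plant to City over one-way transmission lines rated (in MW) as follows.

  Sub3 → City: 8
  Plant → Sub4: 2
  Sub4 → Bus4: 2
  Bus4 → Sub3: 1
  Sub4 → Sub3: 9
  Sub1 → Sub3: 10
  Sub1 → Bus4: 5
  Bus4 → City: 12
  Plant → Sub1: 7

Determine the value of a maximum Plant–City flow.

Augment Plant→Sub4→Sub3→City: bottleneck 2, flow now 2.
Augment Plant→Sub1→Sub3→City: bottleneck 6, flow now 8.
Augment Plant→Sub1→Bus4→City: bottleneck 1, flow now 9.
No augmenting path remains; maximum flow = 9.
In the residual graph, reachable from Plant: {Plant}.
Min-cut edges: Plant→Sub4 (2), Plant→Sub1 (7); capacity 2 + 7 = 9.
This cut is saturated, so no flow can exceed 9.

9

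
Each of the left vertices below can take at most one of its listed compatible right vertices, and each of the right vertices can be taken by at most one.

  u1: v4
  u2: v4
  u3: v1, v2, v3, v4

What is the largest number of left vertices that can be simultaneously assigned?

Unit-capacity flow: source→left, listed edges, right→sink; max matching = max flow.
Augmenting path u1→v4 (+1); matched 1.
Augmenting path u3→v1 (+1); matched 2.
No augmenting path remains; maximum matching = 2.
König certificate: {u3, v4} is a vertex cover of size 2 (every listed pair touches it), so no matching can be larger.

2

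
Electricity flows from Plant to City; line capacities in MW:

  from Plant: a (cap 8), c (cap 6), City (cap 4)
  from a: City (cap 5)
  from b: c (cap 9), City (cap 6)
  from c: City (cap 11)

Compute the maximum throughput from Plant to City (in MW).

15

Augment Plant→City: bottleneck 4, flow now 4.
Augment Plant→a→City: bottleneck 5, flow now 9.
Augment Plant→c→City: bottleneck 6, flow now 15.
No augmenting path remains; maximum flow = 15.
In the residual graph, reachable from Plant: {Plant, a}.
Min-cut edges: Plant→c (6), Plant→City (4), a→City (5); capacity 6 + 4 + 5 = 15.
This cut is saturated, so no flow can exceed 15.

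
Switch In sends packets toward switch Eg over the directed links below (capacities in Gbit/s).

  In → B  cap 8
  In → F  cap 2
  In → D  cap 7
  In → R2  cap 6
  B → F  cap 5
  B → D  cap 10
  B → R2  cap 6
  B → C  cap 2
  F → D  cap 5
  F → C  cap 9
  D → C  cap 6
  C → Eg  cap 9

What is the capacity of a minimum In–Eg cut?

Augment In→B→C→Eg: bottleneck 2, flow now 2.
Augment In→F→C→Eg: bottleneck 2, flow now 4.
Augment In→D→C→Eg: bottleneck 5, flow now 9.
No augmenting path remains; maximum flow = 9.
By max-flow min-cut, the minimum cut capacity equals the max flow.
In the residual graph, reachable from In: {In, B, F, D, R2, C}.
Min-cut edges: C→Eg (9); capacity 9 = 9.

9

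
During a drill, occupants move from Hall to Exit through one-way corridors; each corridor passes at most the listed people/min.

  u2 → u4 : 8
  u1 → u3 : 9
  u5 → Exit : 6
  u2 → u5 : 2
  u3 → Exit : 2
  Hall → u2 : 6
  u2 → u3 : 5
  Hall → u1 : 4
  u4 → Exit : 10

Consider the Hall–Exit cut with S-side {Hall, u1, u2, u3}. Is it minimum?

Given cut capacity: 8 + 2 + 2 = 12.
Augment Hall→u1→u3→Exit: bottleneck 2, flow now 2.
Augment Hall→u2→u4→Exit: bottleneck 6, flow now 8.
No augmenting path remains; maximum flow = 8.
In the residual graph, reachable from Hall: {Hall, u1, u3}.
Min-cut edges: Hall→u2 (6), u3→Exit (2); capacity 6 + 2 = 8.
Cut capacity 12 exceeds the max flow 8, so it is not minimum.

No — its capacity is 12, but the minimum cut has capacity 8.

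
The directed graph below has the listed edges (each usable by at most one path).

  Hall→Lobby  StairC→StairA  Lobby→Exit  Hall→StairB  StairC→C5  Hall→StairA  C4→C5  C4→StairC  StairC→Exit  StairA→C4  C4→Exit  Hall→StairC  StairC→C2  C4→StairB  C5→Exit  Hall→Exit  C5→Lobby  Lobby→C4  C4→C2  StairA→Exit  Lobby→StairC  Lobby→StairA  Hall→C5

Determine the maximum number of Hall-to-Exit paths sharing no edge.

5

Assign every edge capacity 1; by Menger, the answer equals the max flow.
Path Hall→Exit (+1); total 1.
Path Hall→Lobby→Exit (+1); total 2.
Path Hall→StairC→Exit (+1); total 3.
Path Hall→StairA→Exit (+1); total 4.
Path Hall→C5→Exit (+1); total 5.
No residual Hall→Exit path; max flow = 5.
Certifying cut of size 5: {Hall→C5, Hall→Exit, Hall→Lobby, Hall→StairA, Hall→StairC}.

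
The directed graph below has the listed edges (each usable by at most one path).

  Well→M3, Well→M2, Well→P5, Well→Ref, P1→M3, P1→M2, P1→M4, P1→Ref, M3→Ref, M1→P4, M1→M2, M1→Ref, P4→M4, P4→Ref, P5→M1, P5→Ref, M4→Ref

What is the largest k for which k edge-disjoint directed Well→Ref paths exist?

Assign every edge capacity 1; by Menger, the answer equals the max flow.
Path Well→Ref (+1); total 1.
Path Well→M3→Ref (+1); total 2.
Path Well→P5→Ref (+1); total 3.
No residual Well→Ref path; max flow = 3.
Certifying cut of size 3: {Well→M3, Well→P5, Well→Ref}.

3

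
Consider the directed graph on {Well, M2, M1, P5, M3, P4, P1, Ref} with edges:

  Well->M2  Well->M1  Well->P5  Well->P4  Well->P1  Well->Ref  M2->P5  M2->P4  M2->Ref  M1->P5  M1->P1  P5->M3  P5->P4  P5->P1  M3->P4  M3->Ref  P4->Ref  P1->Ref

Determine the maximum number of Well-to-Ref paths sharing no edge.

5

Assign every edge capacity 1; by Menger, the answer equals the max flow.
Path Well→Ref (+1); total 1.
Path Well→M2→Ref (+1); total 2.
Path Well→P4→Ref (+1); total 3.
Path Well→P1→Ref (+1); total 4.
Path Well→P5→M3→Ref (+1); total 5.
No residual Well→Ref path; max flow = 5.
Certifying cut of size 5: {P1→Ref, P4→Ref, P5→M3, Well→M2, Well→Ref}.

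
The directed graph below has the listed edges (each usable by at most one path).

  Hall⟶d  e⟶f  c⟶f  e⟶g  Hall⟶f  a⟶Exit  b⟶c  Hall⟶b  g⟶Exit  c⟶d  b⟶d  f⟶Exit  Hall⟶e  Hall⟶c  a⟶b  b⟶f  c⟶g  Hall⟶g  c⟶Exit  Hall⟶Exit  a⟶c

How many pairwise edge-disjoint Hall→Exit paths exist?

4

Assign every edge capacity 1; by Menger, the answer equals the max flow.
Path Hall→Exit (+1); total 1.
Path Hall→c→Exit (+1); total 2.
Path Hall→f→Exit (+1); total 3.
Path Hall→g→Exit (+1); total 4.
No residual Hall→Exit path; max flow = 4.
Certifying cut of size 4: {Hall→Exit, c→Exit, f→Exit, g→Exit}.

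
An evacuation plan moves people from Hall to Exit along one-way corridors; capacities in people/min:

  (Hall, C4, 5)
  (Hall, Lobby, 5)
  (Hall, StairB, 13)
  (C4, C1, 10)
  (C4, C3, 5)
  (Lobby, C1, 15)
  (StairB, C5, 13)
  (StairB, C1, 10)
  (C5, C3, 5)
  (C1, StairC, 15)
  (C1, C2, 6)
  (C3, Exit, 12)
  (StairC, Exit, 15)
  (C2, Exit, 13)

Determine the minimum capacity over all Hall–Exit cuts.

23

Augment Hall→C4→C3→Exit: bottleneck 5, flow now 5.
Augment Hall→Lobby→C1→StairC→Exit: bottleneck 5, flow now 10.
Augment Hall→StairB→C5→C3→Exit: bottleneck 5, flow now 15.
Augment Hall→StairB→C1→StairC→Exit: bottleneck 8, flow now 23.
No augmenting path remains; maximum flow = 23.
By max-flow min-cut, the minimum cut capacity equals the max flow.
In the residual graph, reachable from Hall: {Hall}.
Min-cut edges: Hall→C4 (5), Hall→Lobby (5), Hall→StairB (13); capacity 5 + 5 + 13 = 23.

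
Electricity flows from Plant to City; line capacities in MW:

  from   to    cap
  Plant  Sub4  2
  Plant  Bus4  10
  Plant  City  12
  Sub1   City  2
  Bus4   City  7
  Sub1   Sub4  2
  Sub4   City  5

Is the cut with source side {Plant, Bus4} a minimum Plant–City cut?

Yes — it is a minimum cut (capacity 21).

Given cut capacity: 2 + 12 + 7 = 21.
Augment Plant→City: bottleneck 12, flow now 12.
Augment Plant→Sub4→City: bottleneck 2, flow now 14.
Augment Plant→Bus4→City: bottleneck 7, flow now 21.
No augmenting path remains; maximum flow = 21.
Cut capacity 21 equals the max flow, so it is a minimum cut.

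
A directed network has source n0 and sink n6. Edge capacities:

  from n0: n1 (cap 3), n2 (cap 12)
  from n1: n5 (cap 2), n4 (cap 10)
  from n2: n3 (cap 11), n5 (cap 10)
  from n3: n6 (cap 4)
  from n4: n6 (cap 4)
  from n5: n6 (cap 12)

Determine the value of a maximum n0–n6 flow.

Augment n0→n1→n4→n6: bottleneck 3, flow now 3.
Augment n0→n2→n3→n6: bottleneck 4, flow now 7.
Augment n0→n2→n5→n6: bottleneck 8, flow now 15.
No augmenting path remains; maximum flow = 15.
In the residual graph, reachable from n0: {n0}.
Min-cut edges: n0→n1 (3), n0→n2 (12); capacity 3 + 12 = 15.
This cut is saturated, so no flow can exceed 15.

15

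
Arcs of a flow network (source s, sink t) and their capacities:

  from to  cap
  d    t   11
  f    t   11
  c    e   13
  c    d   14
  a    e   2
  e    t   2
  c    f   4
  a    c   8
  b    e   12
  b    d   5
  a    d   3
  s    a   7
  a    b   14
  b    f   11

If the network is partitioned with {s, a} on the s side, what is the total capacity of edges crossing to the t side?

Edges leaving {s, a}: a→b (14), a→c (8), a→d (3), a→e (2).
Cut capacity = 14 + 8 + 3 + 2 = 27.

27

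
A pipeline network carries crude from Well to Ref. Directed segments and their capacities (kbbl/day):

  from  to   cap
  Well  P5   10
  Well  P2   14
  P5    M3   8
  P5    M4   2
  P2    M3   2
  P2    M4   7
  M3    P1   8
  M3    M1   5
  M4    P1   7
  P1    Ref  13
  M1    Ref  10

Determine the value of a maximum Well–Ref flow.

Augment Well→P5→M3→P1→Ref: bottleneck 8, flow now 8.
Augment Well→P5→M4→P1→Ref: bottleneck 2, flow now 10.
Augment Well→P2→M3→M1→Ref: bottleneck 2, flow now 12.
Augment Well→P2→M4→P1→Ref: bottleneck 3, flow now 15.
Augment Well→P2→M4→P1→M3→M1→Ref: bottleneck 2, flow now 17. (uses reverse residual edge)
No augmenting path remains; maximum flow = 17.
In the residual graph, reachable from Well: {Well, P5, P2, M4}.
Min-cut edges: P5→M3 (8), P2→M3 (2), M4→P1 (7); capacity 8 + 2 + 7 = 17.
This cut is saturated, so no flow can exceed 17.

17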